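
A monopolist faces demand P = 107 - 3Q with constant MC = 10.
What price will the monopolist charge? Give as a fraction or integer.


MR = 107 - 6Q
Set MR = MC: 107 - 6Q = 10
Q* = 97/6
Substitute into demand:
P* = 107 - 3*97/6 = 117/2

117/2


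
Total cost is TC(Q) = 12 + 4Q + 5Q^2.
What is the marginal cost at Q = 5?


MC = dTC/dQ = 4 + 2*5*Q
At Q = 5:
MC = 4 + 10*5
MC = 4 + 50 = 54

54


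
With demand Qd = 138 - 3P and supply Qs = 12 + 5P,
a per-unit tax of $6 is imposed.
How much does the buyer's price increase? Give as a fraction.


With a per-unit tax, the buyer's price increase depends on relative slopes.
Supply slope: d = 5, Demand slope: b = 3
Buyer's price increase = d * tax / (b + d)
= 5 * 6 / (3 + 5)
= 30 / 8 = 15/4

15/4


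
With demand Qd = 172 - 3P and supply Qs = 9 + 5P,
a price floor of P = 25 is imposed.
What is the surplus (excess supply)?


At P = 25:
Qd = 172 - 3*25 = 97
Qs = 9 + 5*25 = 134
Surplus = Qs - Qd = 134 - 97 = 37

37


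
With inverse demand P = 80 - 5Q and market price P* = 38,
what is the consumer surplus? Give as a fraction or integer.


Maximum willingness to pay (at Q=0): P_max = 80
Quantity demanded at P* = 38:
Q* = (80 - 38)/5 = 42/5
CS = (1/2) * Q* * (P_max - P*)
CS = (1/2) * 42/5 * (80 - 38)
CS = (1/2) * 42/5 * 42 = 882/5

882/5


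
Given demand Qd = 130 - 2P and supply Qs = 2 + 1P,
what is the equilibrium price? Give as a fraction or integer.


At equilibrium, Qd = Qs.
130 - 2P = 2 + 1P
130 - 2 = 2P + 1P
128 = 3P
P* = 128/3 = 128/3

128/3


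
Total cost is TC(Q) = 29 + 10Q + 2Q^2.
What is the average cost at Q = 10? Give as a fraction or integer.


TC(10) = 29 + 10*10 + 2*10^2
TC(10) = 29 + 100 + 200 = 329
AC = TC/Q = 329/10 = 329/10

329/10


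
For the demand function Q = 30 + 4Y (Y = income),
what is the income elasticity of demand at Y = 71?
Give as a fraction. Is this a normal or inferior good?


dQ/dY = 4
At Y = 71: Q = 30 + 4*71 = 314
Ey = (dQ/dY)(Y/Q) = 4 * 71 / 314 = 142/157
Since Ey > 0, this is a normal good.

142/157 (normal good)


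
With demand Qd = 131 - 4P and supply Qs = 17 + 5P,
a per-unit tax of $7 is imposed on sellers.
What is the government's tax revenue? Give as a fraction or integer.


With tax on sellers, new supply: Qs' = 17 + 5(P - 7)
= 5P - 18
New equilibrium quantity:
Q_new = 583/9
Tax revenue = tax * Q_new = 7 * 583/9 = 4081/9

4081/9


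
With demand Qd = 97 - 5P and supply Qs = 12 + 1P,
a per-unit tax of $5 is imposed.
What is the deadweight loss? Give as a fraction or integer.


Pre-tax equilibrium quantity: Q* = 157/6
Post-tax equilibrium quantity: Q_tax = 22
Reduction in quantity: Q* - Q_tax = 25/6
DWL = (1/2) * tax * (Q* - Q_tax)
DWL = (1/2) * 5 * 25/6 = 125/12

125/12


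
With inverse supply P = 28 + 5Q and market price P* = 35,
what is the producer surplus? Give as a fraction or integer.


Minimum supply price (at Q=0): P_min = 28
Quantity supplied at P* = 35:
Q* = (35 - 28)/5 = 7/5
PS = (1/2) * Q* * (P* - P_min)
PS = (1/2) * 7/5 * (35 - 28)
PS = (1/2) * 7/5 * 7 = 49/10

49/10


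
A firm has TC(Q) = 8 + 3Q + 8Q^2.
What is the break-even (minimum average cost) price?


AC(Q) = 8/Q + 3 + 8Q
To minimize: dAC/dQ = -8/Q^2 + 8 = 0
Q^2 = 8/8 = 1
Q* = 1
Min AC = 8/1 + 3 + 8*1
Min AC = 8 + 3 + 8 = 19

19


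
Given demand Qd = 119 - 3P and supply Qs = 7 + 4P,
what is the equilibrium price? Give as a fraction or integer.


At equilibrium, Qd = Qs.
119 - 3P = 7 + 4P
119 - 7 = 3P + 4P
112 = 7P
P* = 112/7 = 16

16


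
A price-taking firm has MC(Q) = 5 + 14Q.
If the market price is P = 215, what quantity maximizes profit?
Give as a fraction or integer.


In perfect competition, profit is maximized where P = MC.
215 = 5 + 14Q
210 = 14Q
Q* = 210/14 = 15

15


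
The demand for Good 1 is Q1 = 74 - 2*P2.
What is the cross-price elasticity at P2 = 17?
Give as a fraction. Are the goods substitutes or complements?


dQ1/dP2 = -2
At P2 = 17: Q1 = 74 - 2*17 = 40
Exy = (dQ1/dP2)(P2/Q1) = -2 * 17 / 40 = -17/20
Since Exy < 0, the goods are complements.

-17/20 (complements)


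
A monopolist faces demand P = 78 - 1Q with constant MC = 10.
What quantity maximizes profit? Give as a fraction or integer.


TR = P*Q = (78 - 1Q)Q = 78Q - 1Q^2
MR = dTR/dQ = 78 - 2Q
Set MR = MC:
78 - 2Q = 10
68 = 2Q
Q* = 68/2 = 34

34


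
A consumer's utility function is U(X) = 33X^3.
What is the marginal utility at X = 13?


MU = dU/dX = 33*3*X^(3-1)
MU = 99*X^2
At X = 13:
MU = 99 * 13^2
MU = 99 * 169 = 16731

16731


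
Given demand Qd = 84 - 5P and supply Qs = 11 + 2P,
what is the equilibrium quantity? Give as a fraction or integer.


First find equilibrium price:
84 - 5P = 11 + 2P
P* = 73/7 = 73/7
Then substitute into demand:
Q* = 84 - 5 * 73/7 = 223/7

223/7


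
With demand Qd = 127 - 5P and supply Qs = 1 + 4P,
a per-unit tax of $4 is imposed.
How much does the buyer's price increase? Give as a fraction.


With a per-unit tax, the buyer's price increase depends on relative slopes.
Supply slope: d = 4, Demand slope: b = 5
Buyer's price increase = d * tax / (b + d)
= 4 * 4 / (5 + 4)
= 16 / 9 = 16/9

16/9


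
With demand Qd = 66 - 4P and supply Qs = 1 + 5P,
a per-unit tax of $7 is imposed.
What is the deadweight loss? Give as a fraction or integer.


Pre-tax equilibrium quantity: Q* = 334/9
Post-tax equilibrium quantity: Q_tax = 194/9
Reduction in quantity: Q* - Q_tax = 140/9
DWL = (1/2) * tax * (Q* - Q_tax)
DWL = (1/2) * 7 * 140/9 = 490/9

490/9


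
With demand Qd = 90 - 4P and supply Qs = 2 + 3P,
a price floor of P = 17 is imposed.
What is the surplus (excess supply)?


At P = 17:
Qd = 90 - 4*17 = 22
Qs = 2 + 3*17 = 53
Surplus = Qs - Qd = 53 - 22 = 31

31


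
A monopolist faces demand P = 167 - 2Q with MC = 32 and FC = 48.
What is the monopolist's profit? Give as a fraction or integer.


MR = MC: 167 - 4Q = 32
Q* = 135/4
P* = 167 - 2*135/4 = 199/2
Profit = (P* - MC)*Q* - FC
= (199/2 - 32)*135/4 - 48
= 135/2*135/4 - 48
= 18225/8 - 48 = 17841/8

17841/8


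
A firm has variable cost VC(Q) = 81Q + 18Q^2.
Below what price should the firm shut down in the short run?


AVC(Q) = VC(Q)/Q = 81 + 18Q
AVC is increasing in Q, so minimum AVC is at Q -> 0+.
Min AVC = 81
The firm should shut down if P < 81.

81


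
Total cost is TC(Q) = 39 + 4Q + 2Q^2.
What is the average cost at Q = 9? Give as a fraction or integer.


TC(9) = 39 + 4*9 + 2*9^2
TC(9) = 39 + 36 + 162 = 237
AC = TC/Q = 237/9 = 79/3

79/3


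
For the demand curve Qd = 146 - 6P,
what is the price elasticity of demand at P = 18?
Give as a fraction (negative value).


dQ/dP = -6
At P = 18: Q = 146 - 6*18 = 38
E = (dQ/dP)(P/Q) = (-6)(18/38) = -54/19

-54/19


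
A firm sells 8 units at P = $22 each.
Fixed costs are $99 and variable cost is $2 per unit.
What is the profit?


Total Revenue = P * Q = 22 * 8 = $176
Total Cost = FC + VC*Q = 99 + 2*8 = $115
Profit = TR - TC = 176 - 115 = $61

$61


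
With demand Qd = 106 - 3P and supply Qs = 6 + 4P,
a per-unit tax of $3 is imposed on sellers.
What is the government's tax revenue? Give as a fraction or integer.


With tax on sellers, new supply: Qs' = 6 + 4(P - 3)
= 4P - 6
New equilibrium quantity:
Q_new = 58
Tax revenue = tax * Q_new = 3 * 58 = 174

174


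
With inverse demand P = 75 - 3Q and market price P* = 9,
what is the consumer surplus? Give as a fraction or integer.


Maximum willingness to pay (at Q=0): P_max = 75
Quantity demanded at P* = 9:
Q* = (75 - 9)/3 = 22
CS = (1/2) * Q* * (P_max - P*)
CS = (1/2) * 22 * (75 - 9)
CS = (1/2) * 22 * 66 = 726

726


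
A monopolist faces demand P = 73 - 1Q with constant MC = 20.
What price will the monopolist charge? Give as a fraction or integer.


MR = 73 - 2Q
Set MR = MC: 73 - 2Q = 20
Q* = 53/2
Substitute into demand:
P* = 73 - 1*53/2 = 93/2

93/2


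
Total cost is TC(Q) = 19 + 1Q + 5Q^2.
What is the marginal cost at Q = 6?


MC = dTC/dQ = 1 + 2*5*Q
At Q = 6:
MC = 1 + 10*6
MC = 1 + 60 = 61

61


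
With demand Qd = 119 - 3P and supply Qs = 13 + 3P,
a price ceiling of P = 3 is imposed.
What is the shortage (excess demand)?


At P = 3:
Qd = 119 - 3*3 = 110
Qs = 13 + 3*3 = 22
Shortage = Qd - Qs = 110 - 22 = 88

88


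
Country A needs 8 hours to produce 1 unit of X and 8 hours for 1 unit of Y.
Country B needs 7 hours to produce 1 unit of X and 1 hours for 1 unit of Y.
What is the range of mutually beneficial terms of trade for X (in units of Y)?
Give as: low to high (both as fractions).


Opportunity cost of X for Country A = hours_X / hours_Y = 8/8 = 1 units of Y
Opportunity cost of X for Country B = hours_X / hours_Y = 7/1 = 7 units of Y
Terms of trade must be between the two opportunity costs.
Range: 1 to 7

1 to 7


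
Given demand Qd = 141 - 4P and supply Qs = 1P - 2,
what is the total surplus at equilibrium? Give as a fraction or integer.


Find equilibrium: 141 - 4P = 1P - 2
141 + 2 = 5P
P* = 143/5 = 143/5
Q* = 1*143/5 - 2 = 133/5
Inverse demand: P = 141/4 - Q/4, so P_max = 141/4
Inverse supply: P = 2 + Q/1, so P_min = 2
CS = (1/2) * 133/5 * (141/4 - 143/5) = 17689/200
PS = (1/2) * 133/5 * (143/5 - 2) = 17689/50
TS = CS + PS = 17689/200 + 17689/50 = 17689/40

17689/40


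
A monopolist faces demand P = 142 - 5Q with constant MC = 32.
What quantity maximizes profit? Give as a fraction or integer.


TR = P*Q = (142 - 5Q)Q = 142Q - 5Q^2
MR = dTR/dQ = 142 - 10Q
Set MR = MC:
142 - 10Q = 32
110 = 10Q
Q* = 110/10 = 11

11


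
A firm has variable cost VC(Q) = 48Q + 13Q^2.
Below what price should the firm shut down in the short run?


AVC(Q) = VC(Q)/Q = 48 + 13Q
AVC is increasing in Q, so minimum AVC is at Q -> 0+.
Min AVC = 48
The firm should shut down if P < 48.

48


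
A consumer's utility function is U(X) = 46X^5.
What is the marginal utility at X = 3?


MU = dU/dX = 46*5*X^(5-1)
MU = 230*X^4
At X = 3:
MU = 230 * 3^4
MU = 230 * 81 = 18630

18630


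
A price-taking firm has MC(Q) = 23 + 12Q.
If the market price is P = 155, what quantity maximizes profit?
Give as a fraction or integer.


In perfect competition, profit is maximized where P = MC.
155 = 23 + 12Q
132 = 12Q
Q* = 132/12 = 11

11


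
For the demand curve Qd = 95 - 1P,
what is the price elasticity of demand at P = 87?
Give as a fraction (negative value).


dQ/dP = -1
At P = 87: Q = 95 - 1*87 = 8
E = (dQ/dP)(P/Q) = (-1)(87/8) = -87/8

-87/8


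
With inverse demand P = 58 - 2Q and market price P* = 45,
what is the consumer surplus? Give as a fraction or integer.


Maximum willingness to pay (at Q=0): P_max = 58
Quantity demanded at P* = 45:
Q* = (58 - 45)/2 = 13/2
CS = (1/2) * Q* * (P_max - P*)
CS = (1/2) * 13/2 * (58 - 45)
CS = (1/2) * 13/2 * 13 = 169/4

169/4


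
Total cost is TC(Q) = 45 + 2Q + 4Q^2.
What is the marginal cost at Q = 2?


MC = dTC/dQ = 2 + 2*4*Q
At Q = 2:
MC = 2 + 8*2
MC = 2 + 16 = 18

18


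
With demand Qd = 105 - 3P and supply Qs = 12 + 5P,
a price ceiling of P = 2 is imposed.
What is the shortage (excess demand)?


At P = 2:
Qd = 105 - 3*2 = 99
Qs = 12 + 5*2 = 22
Shortage = Qd - Qs = 99 - 22 = 77

77


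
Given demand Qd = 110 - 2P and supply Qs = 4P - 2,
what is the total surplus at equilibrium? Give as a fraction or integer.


Find equilibrium: 110 - 2P = 4P - 2
110 + 2 = 6P
P* = 112/6 = 56/3
Q* = 4*56/3 - 2 = 218/3
Inverse demand: P = 55 - Q/2, so P_max = 55
Inverse supply: P = 1/2 + Q/4, so P_min = 1/2
CS = (1/2) * 218/3 * (55 - 56/3) = 11881/9
PS = (1/2) * 218/3 * (56/3 - 1/2) = 11881/18
TS = CS + PS = 11881/9 + 11881/18 = 11881/6

11881/6


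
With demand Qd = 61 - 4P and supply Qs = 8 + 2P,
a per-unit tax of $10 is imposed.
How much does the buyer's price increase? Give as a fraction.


With a per-unit tax, the buyer's price increase depends on relative slopes.
Supply slope: d = 2, Demand slope: b = 4
Buyer's price increase = d * tax / (b + d)
= 2 * 10 / (4 + 2)
= 20 / 6 = 10/3

10/3


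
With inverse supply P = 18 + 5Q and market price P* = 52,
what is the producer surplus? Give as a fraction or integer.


Minimum supply price (at Q=0): P_min = 18
Quantity supplied at P* = 52:
Q* = (52 - 18)/5 = 34/5
PS = (1/2) * Q* * (P* - P_min)
PS = (1/2) * 34/5 * (52 - 18)
PS = (1/2) * 34/5 * 34 = 578/5

578/5


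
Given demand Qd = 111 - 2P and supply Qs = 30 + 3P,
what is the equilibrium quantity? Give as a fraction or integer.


First find equilibrium price:
111 - 2P = 30 + 3P
P* = 81/5 = 81/5
Then substitute into demand:
Q* = 111 - 2 * 81/5 = 393/5

393/5


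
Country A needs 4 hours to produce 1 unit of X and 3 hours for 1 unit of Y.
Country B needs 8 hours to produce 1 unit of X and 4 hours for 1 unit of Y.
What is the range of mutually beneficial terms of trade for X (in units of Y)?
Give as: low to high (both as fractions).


Opportunity cost of X for Country A = hours_X / hours_Y = 4/3 = 4/3 units of Y
Opportunity cost of X for Country B = hours_X / hours_Y = 8/4 = 2 units of Y
Terms of trade must be between the two opportunity costs.
Range: 4/3 to 2

4/3 to 2


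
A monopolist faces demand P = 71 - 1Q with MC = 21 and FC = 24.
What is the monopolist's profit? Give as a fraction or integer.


MR = MC: 71 - 2Q = 21
Q* = 25
P* = 71 - 1*25 = 46
Profit = (P* - MC)*Q* - FC
= (46 - 21)*25 - 24
= 25*25 - 24
= 625 - 24 = 601

601


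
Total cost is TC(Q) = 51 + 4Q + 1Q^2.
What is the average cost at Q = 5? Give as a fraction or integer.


TC(5) = 51 + 4*5 + 1*5^2
TC(5) = 51 + 20 + 25 = 96
AC = TC/Q = 96/5 = 96/5

96/5


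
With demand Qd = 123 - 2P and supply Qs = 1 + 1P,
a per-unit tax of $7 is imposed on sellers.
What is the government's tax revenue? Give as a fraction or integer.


With tax on sellers, new supply: Qs' = 1 + 1(P - 7)
= 1P - 6
New equilibrium quantity:
Q_new = 37
Tax revenue = tax * Q_new = 7 * 37 = 259

259


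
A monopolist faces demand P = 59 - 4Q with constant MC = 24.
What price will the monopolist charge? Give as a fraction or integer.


MR = 59 - 8Q
Set MR = MC: 59 - 8Q = 24
Q* = 35/8
Substitute into demand:
P* = 59 - 4*35/8 = 83/2

83/2


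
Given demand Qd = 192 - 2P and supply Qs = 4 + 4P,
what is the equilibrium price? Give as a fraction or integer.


At equilibrium, Qd = Qs.
192 - 2P = 4 + 4P
192 - 4 = 2P + 4P
188 = 6P
P* = 188/6 = 94/3

94/3


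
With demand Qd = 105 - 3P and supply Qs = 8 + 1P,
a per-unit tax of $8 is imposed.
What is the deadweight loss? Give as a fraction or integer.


Pre-tax equilibrium quantity: Q* = 129/4
Post-tax equilibrium quantity: Q_tax = 105/4
Reduction in quantity: Q* - Q_tax = 6
DWL = (1/2) * tax * (Q* - Q_tax)
DWL = (1/2) * 8 * 6 = 24

24


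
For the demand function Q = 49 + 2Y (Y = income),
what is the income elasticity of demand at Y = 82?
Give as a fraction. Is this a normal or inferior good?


dQ/dY = 2
At Y = 82: Q = 49 + 2*82 = 213
Ey = (dQ/dY)(Y/Q) = 2 * 82 / 213 = 164/213
Since Ey > 0, this is a normal good.

164/213 (normal good)


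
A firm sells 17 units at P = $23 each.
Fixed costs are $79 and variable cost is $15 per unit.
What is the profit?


Total Revenue = P * Q = 23 * 17 = $391
Total Cost = FC + VC*Q = 79 + 15*17 = $334
Profit = TR - TC = 391 - 334 = $57

$57


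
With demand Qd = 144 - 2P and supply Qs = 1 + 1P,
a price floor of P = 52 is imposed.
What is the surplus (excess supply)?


At P = 52:
Qd = 144 - 2*52 = 40
Qs = 1 + 1*52 = 53
Surplus = Qs - Qd = 53 - 40 = 13

13


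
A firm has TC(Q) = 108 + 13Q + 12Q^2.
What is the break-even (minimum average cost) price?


AC(Q) = 108/Q + 13 + 12Q
To minimize: dAC/dQ = -108/Q^2 + 12 = 0
Q^2 = 108/12 = 9
Q* = 3
Min AC = 108/3 + 13 + 12*3
Min AC = 36 + 13 + 36 = 85

85


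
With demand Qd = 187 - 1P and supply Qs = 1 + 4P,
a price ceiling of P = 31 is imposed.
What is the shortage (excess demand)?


At P = 31:
Qd = 187 - 1*31 = 156
Qs = 1 + 4*31 = 125
Shortage = Qd - Qs = 156 - 125 = 31

31


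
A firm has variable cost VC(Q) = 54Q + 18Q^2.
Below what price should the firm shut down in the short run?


AVC(Q) = VC(Q)/Q = 54 + 18Q
AVC is increasing in Q, so minimum AVC is at Q -> 0+.
Min AVC = 54
The firm should shut down if P < 54.

54


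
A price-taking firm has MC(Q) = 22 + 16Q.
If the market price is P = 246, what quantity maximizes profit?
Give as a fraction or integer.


In perfect competition, profit is maximized where P = MC.
246 = 22 + 16Q
224 = 16Q
Q* = 224/16 = 14

14


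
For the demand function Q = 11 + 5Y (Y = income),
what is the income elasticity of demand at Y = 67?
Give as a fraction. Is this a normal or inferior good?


dQ/dY = 5
At Y = 67: Q = 11 + 5*67 = 346
Ey = (dQ/dY)(Y/Q) = 5 * 67 / 346 = 335/346
Since Ey > 0, this is a normal good.

335/346 (normal good)


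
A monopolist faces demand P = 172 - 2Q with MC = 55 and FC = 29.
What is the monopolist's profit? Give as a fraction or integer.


MR = MC: 172 - 4Q = 55
Q* = 117/4
P* = 172 - 2*117/4 = 227/2
Profit = (P* - MC)*Q* - FC
= (227/2 - 55)*117/4 - 29
= 117/2*117/4 - 29
= 13689/8 - 29 = 13457/8

13457/8


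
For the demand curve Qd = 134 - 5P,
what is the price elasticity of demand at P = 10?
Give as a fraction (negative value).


dQ/dP = -5
At P = 10: Q = 134 - 5*10 = 84
E = (dQ/dP)(P/Q) = (-5)(10/84) = -25/42

-25/42


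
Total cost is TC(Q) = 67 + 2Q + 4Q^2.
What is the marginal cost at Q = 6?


MC = dTC/dQ = 2 + 2*4*Q
At Q = 6:
MC = 2 + 8*6
MC = 2 + 48 = 50

50


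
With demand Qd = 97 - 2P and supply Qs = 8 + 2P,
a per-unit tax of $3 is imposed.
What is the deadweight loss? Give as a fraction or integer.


Pre-tax equilibrium quantity: Q* = 105/2
Post-tax equilibrium quantity: Q_tax = 99/2
Reduction in quantity: Q* - Q_tax = 3
DWL = (1/2) * tax * (Q* - Q_tax)
DWL = (1/2) * 3 * 3 = 9/2

9/2


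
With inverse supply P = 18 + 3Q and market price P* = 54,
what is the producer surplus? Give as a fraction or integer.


Minimum supply price (at Q=0): P_min = 18
Quantity supplied at P* = 54:
Q* = (54 - 18)/3 = 12
PS = (1/2) * Q* * (P* - P_min)
PS = (1/2) * 12 * (54 - 18)
PS = (1/2) * 12 * 36 = 216

216


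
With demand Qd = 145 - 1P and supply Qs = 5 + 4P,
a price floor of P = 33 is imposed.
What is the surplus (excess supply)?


At P = 33:
Qd = 145 - 1*33 = 112
Qs = 5 + 4*33 = 137
Surplus = Qs - Qd = 137 - 112 = 25

25


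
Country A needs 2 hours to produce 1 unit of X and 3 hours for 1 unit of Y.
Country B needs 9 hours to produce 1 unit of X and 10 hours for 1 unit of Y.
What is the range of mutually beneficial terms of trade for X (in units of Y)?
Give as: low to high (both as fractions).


Opportunity cost of X for Country A = hours_X / hours_Y = 2/3 = 2/3 units of Y
Opportunity cost of X for Country B = hours_X / hours_Y = 9/10 = 9/10 units of Y
Terms of trade must be between the two opportunity costs.
Range: 2/3 to 9/10

2/3 to 9/10


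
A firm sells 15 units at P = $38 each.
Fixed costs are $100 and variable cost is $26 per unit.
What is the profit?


Total Revenue = P * Q = 38 * 15 = $570
Total Cost = FC + VC*Q = 100 + 26*15 = $490
Profit = TR - TC = 570 - 490 = $80

$80


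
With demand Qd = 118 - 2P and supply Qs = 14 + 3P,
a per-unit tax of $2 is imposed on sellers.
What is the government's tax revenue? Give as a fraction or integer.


With tax on sellers, new supply: Qs' = 14 + 3(P - 2)
= 8 + 3P
New equilibrium quantity:
Q_new = 74
Tax revenue = tax * Q_new = 2 * 74 = 148

148


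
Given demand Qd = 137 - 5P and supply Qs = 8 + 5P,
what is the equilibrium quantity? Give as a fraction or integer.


First find equilibrium price:
137 - 5P = 8 + 5P
P* = 129/10 = 129/10
Then substitute into demand:
Q* = 137 - 5 * 129/10 = 145/2

145/2


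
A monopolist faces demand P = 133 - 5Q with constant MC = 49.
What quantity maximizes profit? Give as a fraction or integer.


TR = P*Q = (133 - 5Q)Q = 133Q - 5Q^2
MR = dTR/dQ = 133 - 10Q
Set MR = MC:
133 - 10Q = 49
84 = 10Q
Q* = 84/10 = 42/5

42/5


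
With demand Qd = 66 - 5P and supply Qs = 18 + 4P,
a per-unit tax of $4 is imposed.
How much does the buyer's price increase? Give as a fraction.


With a per-unit tax, the buyer's price increase depends on relative slopes.
Supply slope: d = 4, Demand slope: b = 5
Buyer's price increase = d * tax / (b + d)
= 4 * 4 / (5 + 4)
= 16 / 9 = 16/9

16/9


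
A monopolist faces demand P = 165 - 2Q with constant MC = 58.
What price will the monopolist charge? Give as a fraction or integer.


MR = 165 - 4Q
Set MR = MC: 165 - 4Q = 58
Q* = 107/4
Substitute into demand:
P* = 165 - 2*107/4 = 223/2

223/2


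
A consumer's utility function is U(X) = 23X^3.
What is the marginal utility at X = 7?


MU = dU/dX = 23*3*X^(3-1)
MU = 69*X^2
At X = 7:
MU = 69 * 7^2
MU = 69 * 49 = 3381

3381


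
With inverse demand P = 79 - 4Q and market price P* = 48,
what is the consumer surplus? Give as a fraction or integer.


Maximum willingness to pay (at Q=0): P_max = 79
Quantity demanded at P* = 48:
Q* = (79 - 48)/4 = 31/4
CS = (1/2) * Q* * (P_max - P*)
CS = (1/2) * 31/4 * (79 - 48)
CS = (1/2) * 31/4 * 31 = 961/8

961/8


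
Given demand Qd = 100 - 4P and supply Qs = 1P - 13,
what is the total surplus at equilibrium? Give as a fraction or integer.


Find equilibrium: 100 - 4P = 1P - 13
100 + 13 = 5P
P* = 113/5 = 113/5
Q* = 1*113/5 - 13 = 48/5
Inverse demand: P = 25 - Q/4, so P_max = 25
Inverse supply: P = 13 + Q/1, so P_min = 13
CS = (1/2) * 48/5 * (25 - 113/5) = 288/25
PS = (1/2) * 48/5 * (113/5 - 13) = 1152/25
TS = CS + PS = 288/25 + 1152/25 = 288/5

288/5


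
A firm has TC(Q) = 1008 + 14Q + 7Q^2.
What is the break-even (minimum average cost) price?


AC(Q) = 1008/Q + 14 + 7Q
To minimize: dAC/dQ = -1008/Q^2 + 7 = 0
Q^2 = 1008/7 = 144
Q* = 12
Min AC = 1008/12 + 14 + 7*12
Min AC = 84 + 14 + 84 = 182

182


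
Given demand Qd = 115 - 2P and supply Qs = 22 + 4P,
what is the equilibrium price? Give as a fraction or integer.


At equilibrium, Qd = Qs.
115 - 2P = 22 + 4P
115 - 22 = 2P + 4P
93 = 6P
P* = 93/6 = 31/2

31/2


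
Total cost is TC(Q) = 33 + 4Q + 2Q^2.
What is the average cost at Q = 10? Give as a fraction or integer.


TC(10) = 33 + 4*10 + 2*10^2
TC(10) = 33 + 40 + 200 = 273
AC = TC/Q = 273/10 = 273/10

273/10


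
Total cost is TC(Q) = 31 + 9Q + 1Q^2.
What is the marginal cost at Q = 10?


MC = dTC/dQ = 9 + 2*1*Q
At Q = 10:
MC = 9 + 2*10
MC = 9 + 20 = 29

29


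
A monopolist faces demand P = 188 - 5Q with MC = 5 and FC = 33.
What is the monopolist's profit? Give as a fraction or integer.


MR = MC: 188 - 10Q = 5
Q* = 183/10
P* = 188 - 5*183/10 = 193/2
Profit = (P* - MC)*Q* - FC
= (193/2 - 5)*183/10 - 33
= 183/2*183/10 - 33
= 33489/20 - 33 = 32829/20

32829/20


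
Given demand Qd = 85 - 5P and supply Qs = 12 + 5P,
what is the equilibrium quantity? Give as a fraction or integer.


First find equilibrium price:
85 - 5P = 12 + 5P
P* = 73/10 = 73/10
Then substitute into demand:
Q* = 85 - 5 * 73/10 = 97/2

97/2


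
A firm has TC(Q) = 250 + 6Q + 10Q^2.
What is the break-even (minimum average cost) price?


AC(Q) = 250/Q + 6 + 10Q
To minimize: dAC/dQ = -250/Q^2 + 10 = 0
Q^2 = 250/10 = 25
Q* = 5
Min AC = 250/5 + 6 + 10*5
Min AC = 50 + 6 + 50 = 106

106


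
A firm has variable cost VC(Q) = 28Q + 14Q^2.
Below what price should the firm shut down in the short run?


AVC(Q) = VC(Q)/Q = 28 + 14Q
AVC is increasing in Q, so minimum AVC is at Q -> 0+.
Min AVC = 28
The firm should shut down if P < 28.

28


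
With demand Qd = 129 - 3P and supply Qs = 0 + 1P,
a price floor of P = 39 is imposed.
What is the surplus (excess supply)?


At P = 39:
Qd = 129 - 3*39 = 12
Qs = 0 + 1*39 = 39
Surplus = Qs - Qd = 39 - 12 = 27

27


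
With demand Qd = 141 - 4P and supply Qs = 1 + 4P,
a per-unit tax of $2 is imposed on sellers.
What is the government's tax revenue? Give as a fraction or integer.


With tax on sellers, new supply: Qs' = 1 + 4(P - 2)
= 4P - 7
New equilibrium quantity:
Q_new = 67
Tax revenue = tax * Q_new = 2 * 67 = 134

134


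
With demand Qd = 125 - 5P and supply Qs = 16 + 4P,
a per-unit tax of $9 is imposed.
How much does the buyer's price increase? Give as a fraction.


With a per-unit tax, the buyer's price increase depends on relative slopes.
Supply slope: d = 4, Demand slope: b = 5
Buyer's price increase = d * tax / (b + d)
= 4 * 9 / (5 + 4)
= 36 / 9 = 4

4


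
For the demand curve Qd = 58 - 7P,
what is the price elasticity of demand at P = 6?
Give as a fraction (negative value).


dQ/dP = -7
At P = 6: Q = 58 - 7*6 = 16
E = (dQ/dP)(P/Q) = (-7)(6/16) = -21/8

-21/8


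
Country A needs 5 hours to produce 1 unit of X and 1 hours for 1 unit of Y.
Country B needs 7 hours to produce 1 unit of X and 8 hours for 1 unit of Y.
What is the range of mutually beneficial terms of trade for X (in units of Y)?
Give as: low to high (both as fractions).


Opportunity cost of X for Country A = hours_X / hours_Y = 5/1 = 5 units of Y
Opportunity cost of X for Country B = hours_X / hours_Y = 7/8 = 7/8 units of Y
Terms of trade must be between the two opportunity costs.
Range: 7/8 to 5

7/8 to 5


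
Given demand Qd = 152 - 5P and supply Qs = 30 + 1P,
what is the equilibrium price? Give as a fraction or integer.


At equilibrium, Qd = Qs.
152 - 5P = 30 + 1P
152 - 30 = 5P + 1P
122 = 6P
P* = 122/6 = 61/3

61/3


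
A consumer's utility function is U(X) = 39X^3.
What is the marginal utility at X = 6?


MU = dU/dX = 39*3*X^(3-1)
MU = 117*X^2
At X = 6:
MU = 117 * 6^2
MU = 117 * 36 = 4212

4212


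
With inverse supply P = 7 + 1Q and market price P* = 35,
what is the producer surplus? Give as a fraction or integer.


Minimum supply price (at Q=0): P_min = 7
Quantity supplied at P* = 35:
Q* = (35 - 7)/1 = 28
PS = (1/2) * Q* * (P* - P_min)
PS = (1/2) * 28 * (35 - 7)
PS = (1/2) * 28 * 28 = 392

392


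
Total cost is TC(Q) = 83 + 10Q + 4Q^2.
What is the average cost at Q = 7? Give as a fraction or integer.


TC(7) = 83 + 10*7 + 4*7^2
TC(7) = 83 + 70 + 196 = 349
AC = TC/Q = 349/7 = 349/7

349/7


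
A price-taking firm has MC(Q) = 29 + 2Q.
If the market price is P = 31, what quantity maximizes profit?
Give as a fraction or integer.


In perfect competition, profit is maximized where P = MC.
31 = 29 + 2Q
2 = 2Q
Q* = 2/2 = 1

1


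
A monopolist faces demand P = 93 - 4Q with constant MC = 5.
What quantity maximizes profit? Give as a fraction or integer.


TR = P*Q = (93 - 4Q)Q = 93Q - 4Q^2
MR = dTR/dQ = 93 - 8Q
Set MR = MC:
93 - 8Q = 5
88 = 8Q
Q* = 88/8 = 11

11


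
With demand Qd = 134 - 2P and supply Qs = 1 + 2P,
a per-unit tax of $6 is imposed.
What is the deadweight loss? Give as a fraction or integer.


Pre-tax equilibrium quantity: Q* = 135/2
Post-tax equilibrium quantity: Q_tax = 123/2
Reduction in quantity: Q* - Q_tax = 6
DWL = (1/2) * tax * (Q* - Q_tax)
DWL = (1/2) * 6 * 6 = 18

18


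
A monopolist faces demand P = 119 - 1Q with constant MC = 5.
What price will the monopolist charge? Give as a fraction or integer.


MR = 119 - 2Q
Set MR = MC: 119 - 2Q = 5
Q* = 57
Substitute into demand:
P* = 119 - 1*57 = 62

62


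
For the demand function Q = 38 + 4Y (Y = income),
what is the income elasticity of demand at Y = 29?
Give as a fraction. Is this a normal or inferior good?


dQ/dY = 4
At Y = 29: Q = 38 + 4*29 = 154
Ey = (dQ/dY)(Y/Q) = 4 * 29 / 154 = 58/77
Since Ey > 0, this is a normal good.

58/77 (normal good)


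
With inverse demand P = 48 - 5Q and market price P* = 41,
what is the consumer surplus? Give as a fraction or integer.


Maximum willingness to pay (at Q=0): P_max = 48
Quantity demanded at P* = 41:
Q* = (48 - 41)/5 = 7/5
CS = (1/2) * Q* * (P_max - P*)
CS = (1/2) * 7/5 * (48 - 41)
CS = (1/2) * 7/5 * 7 = 49/10

49/10


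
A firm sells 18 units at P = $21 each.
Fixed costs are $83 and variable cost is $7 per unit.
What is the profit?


Total Revenue = P * Q = 21 * 18 = $378
Total Cost = FC + VC*Q = 83 + 7*18 = $209
Profit = TR - TC = 378 - 209 = $169

$169


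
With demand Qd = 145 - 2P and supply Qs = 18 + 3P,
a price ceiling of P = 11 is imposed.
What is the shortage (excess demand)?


At P = 11:
Qd = 145 - 2*11 = 123
Qs = 18 + 3*11 = 51
Shortage = Qd - Qs = 123 - 51 = 72

72


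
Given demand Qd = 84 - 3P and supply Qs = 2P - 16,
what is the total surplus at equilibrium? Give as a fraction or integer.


Find equilibrium: 84 - 3P = 2P - 16
84 + 16 = 5P
P* = 100/5 = 20
Q* = 2*20 - 16 = 24
Inverse demand: P = 28 - Q/3, so P_max = 28
Inverse supply: P = 8 + Q/2, so P_min = 8
CS = (1/2) * 24 * (28 - 20) = 96
PS = (1/2) * 24 * (20 - 8) = 144
TS = CS + PS = 96 + 144 = 240

240


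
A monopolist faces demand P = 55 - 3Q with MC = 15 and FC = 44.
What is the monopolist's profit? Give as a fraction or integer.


MR = MC: 55 - 6Q = 15
Q* = 20/3
P* = 55 - 3*20/3 = 35
Profit = (P* - MC)*Q* - FC
= (35 - 15)*20/3 - 44
= 20*20/3 - 44
= 400/3 - 44 = 268/3

268/3


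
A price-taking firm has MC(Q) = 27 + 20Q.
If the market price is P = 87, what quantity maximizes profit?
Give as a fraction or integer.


In perfect competition, profit is maximized where P = MC.
87 = 27 + 20Q
60 = 20Q
Q* = 60/20 = 3

3


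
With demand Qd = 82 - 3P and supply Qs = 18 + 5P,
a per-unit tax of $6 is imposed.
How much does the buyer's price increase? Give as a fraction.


With a per-unit tax, the buyer's price increase depends on relative slopes.
Supply slope: d = 5, Demand slope: b = 3
Buyer's price increase = d * tax / (b + d)
= 5 * 6 / (3 + 5)
= 30 / 8 = 15/4

15/4


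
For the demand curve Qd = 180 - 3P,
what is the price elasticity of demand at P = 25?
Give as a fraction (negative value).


dQ/dP = -3
At P = 25: Q = 180 - 3*25 = 105
E = (dQ/dP)(P/Q) = (-3)(25/105) = -5/7

-5/7


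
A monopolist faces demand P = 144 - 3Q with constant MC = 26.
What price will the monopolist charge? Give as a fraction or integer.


MR = 144 - 6Q
Set MR = MC: 144 - 6Q = 26
Q* = 59/3
Substitute into demand:
P* = 144 - 3*59/3 = 85

85


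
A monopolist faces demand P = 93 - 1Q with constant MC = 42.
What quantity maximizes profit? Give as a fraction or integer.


TR = P*Q = (93 - 1Q)Q = 93Q - 1Q^2
MR = dTR/dQ = 93 - 2Q
Set MR = MC:
93 - 2Q = 42
51 = 2Q
Q* = 51/2 = 51/2

51/2


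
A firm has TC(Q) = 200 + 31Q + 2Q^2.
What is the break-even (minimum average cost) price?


AC(Q) = 200/Q + 31 + 2Q
To minimize: dAC/dQ = -200/Q^2 + 2 = 0
Q^2 = 200/2 = 100
Q* = 10
Min AC = 200/10 + 31 + 2*10
Min AC = 20 + 31 + 20 = 71

71


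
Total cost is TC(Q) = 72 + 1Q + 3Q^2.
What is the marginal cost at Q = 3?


MC = dTC/dQ = 1 + 2*3*Q
At Q = 3:
MC = 1 + 6*3
MC = 1 + 18 = 19

19


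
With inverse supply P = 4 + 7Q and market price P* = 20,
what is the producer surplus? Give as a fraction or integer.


Minimum supply price (at Q=0): P_min = 4
Quantity supplied at P* = 20:
Q* = (20 - 4)/7 = 16/7
PS = (1/2) * Q* * (P* - P_min)
PS = (1/2) * 16/7 * (20 - 4)
PS = (1/2) * 16/7 * 16 = 128/7

128/7


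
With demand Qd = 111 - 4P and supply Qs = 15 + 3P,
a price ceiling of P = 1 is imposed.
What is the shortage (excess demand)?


At P = 1:
Qd = 111 - 4*1 = 107
Qs = 15 + 3*1 = 18
Shortage = Qd - Qs = 107 - 18 = 89

89


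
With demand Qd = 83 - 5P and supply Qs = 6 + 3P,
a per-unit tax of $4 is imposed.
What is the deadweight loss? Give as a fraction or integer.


Pre-tax equilibrium quantity: Q* = 279/8
Post-tax equilibrium quantity: Q_tax = 219/8
Reduction in quantity: Q* - Q_tax = 15/2
DWL = (1/2) * tax * (Q* - Q_tax)
DWL = (1/2) * 4 * 15/2 = 15

15


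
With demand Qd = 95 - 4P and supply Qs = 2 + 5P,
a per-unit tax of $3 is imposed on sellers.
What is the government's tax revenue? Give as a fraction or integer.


With tax on sellers, new supply: Qs' = 2 + 5(P - 3)
= 5P - 13
New equilibrium quantity:
Q_new = 47
Tax revenue = tax * Q_new = 3 * 47 = 141

141


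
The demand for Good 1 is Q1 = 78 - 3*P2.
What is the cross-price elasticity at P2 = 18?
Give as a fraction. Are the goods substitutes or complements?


dQ1/dP2 = -3
At P2 = 18: Q1 = 78 - 3*18 = 24
Exy = (dQ1/dP2)(P2/Q1) = -3 * 18 / 24 = -9/4
Since Exy < 0, the goods are complements.

-9/4 (complements)


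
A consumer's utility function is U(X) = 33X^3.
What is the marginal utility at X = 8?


MU = dU/dX = 33*3*X^(3-1)
MU = 99*X^2
At X = 8:
MU = 99 * 8^2
MU = 99 * 64 = 6336

6336


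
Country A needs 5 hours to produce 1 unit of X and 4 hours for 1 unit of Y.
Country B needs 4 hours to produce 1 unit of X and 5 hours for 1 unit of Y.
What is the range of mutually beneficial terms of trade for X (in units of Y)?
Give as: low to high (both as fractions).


Opportunity cost of X for Country A = hours_X / hours_Y = 5/4 = 5/4 units of Y
Opportunity cost of X for Country B = hours_X / hours_Y = 4/5 = 4/5 units of Y
Terms of trade must be between the two opportunity costs.
Range: 4/5 to 5/4

4/5 to 5/4


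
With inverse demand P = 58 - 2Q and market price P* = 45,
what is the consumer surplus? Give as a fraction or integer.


Maximum willingness to pay (at Q=0): P_max = 58
Quantity demanded at P* = 45:
Q* = (58 - 45)/2 = 13/2
CS = (1/2) * Q* * (P_max - P*)
CS = (1/2) * 13/2 * (58 - 45)
CS = (1/2) * 13/2 * 13 = 169/4

169/4


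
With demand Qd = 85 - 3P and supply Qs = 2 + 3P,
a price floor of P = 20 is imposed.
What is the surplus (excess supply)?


At P = 20:
Qd = 85 - 3*20 = 25
Qs = 2 + 3*20 = 62
Surplus = Qs - Qd = 62 - 25 = 37

37


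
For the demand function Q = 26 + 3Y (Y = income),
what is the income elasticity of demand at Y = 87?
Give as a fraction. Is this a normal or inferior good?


dQ/dY = 3
At Y = 87: Q = 26 + 3*87 = 287
Ey = (dQ/dY)(Y/Q) = 3 * 87 / 287 = 261/287
Since Ey > 0, this is a normal good.

261/287 (normal good)


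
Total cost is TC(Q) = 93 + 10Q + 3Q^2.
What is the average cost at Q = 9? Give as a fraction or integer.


TC(9) = 93 + 10*9 + 3*9^2
TC(9) = 93 + 90 + 243 = 426
AC = TC/Q = 426/9 = 142/3

142/3


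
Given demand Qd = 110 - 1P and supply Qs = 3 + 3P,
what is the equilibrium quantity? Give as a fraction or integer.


First find equilibrium price:
110 - 1P = 3 + 3P
P* = 107/4 = 107/4
Then substitute into demand:
Q* = 110 - 1 * 107/4 = 333/4

333/4


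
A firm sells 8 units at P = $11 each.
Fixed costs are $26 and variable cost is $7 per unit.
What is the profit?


Total Revenue = P * Q = 11 * 8 = $88
Total Cost = FC + VC*Q = 26 + 7*8 = $82
Profit = TR - TC = 88 - 82 = $6

$6


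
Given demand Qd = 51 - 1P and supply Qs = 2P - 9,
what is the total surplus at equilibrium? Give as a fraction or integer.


Find equilibrium: 51 - 1P = 2P - 9
51 + 9 = 3P
P* = 60/3 = 20
Q* = 2*20 - 9 = 31
Inverse demand: P = 51 - Q/1, so P_max = 51
Inverse supply: P = 9/2 + Q/2, so P_min = 9/2
CS = (1/2) * 31 * (51 - 20) = 961/2
PS = (1/2) * 31 * (20 - 9/2) = 961/4
TS = CS + PS = 961/2 + 961/4 = 2883/4

2883/4


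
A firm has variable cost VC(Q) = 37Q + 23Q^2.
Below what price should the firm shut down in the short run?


AVC(Q) = VC(Q)/Q = 37 + 23Q
AVC is increasing in Q, so minimum AVC is at Q -> 0+.
Min AVC = 37
The firm should shut down if P < 37.

37


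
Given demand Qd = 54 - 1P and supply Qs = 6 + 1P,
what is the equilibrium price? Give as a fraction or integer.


At equilibrium, Qd = Qs.
54 - 1P = 6 + 1P
54 - 6 = 1P + 1P
48 = 2P
P* = 48/2 = 24

24


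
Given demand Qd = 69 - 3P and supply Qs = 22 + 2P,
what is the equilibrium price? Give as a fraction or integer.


At equilibrium, Qd = Qs.
69 - 3P = 22 + 2P
69 - 22 = 3P + 2P
47 = 5P
P* = 47/5 = 47/5

47/5


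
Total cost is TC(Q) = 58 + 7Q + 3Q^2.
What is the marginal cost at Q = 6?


MC = dTC/dQ = 7 + 2*3*Q
At Q = 6:
MC = 7 + 6*6
MC = 7 + 36 = 43

43


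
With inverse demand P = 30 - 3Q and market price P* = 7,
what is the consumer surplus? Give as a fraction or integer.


Maximum willingness to pay (at Q=0): P_max = 30
Quantity demanded at P* = 7:
Q* = (30 - 7)/3 = 23/3
CS = (1/2) * Q* * (P_max - P*)
CS = (1/2) * 23/3 * (30 - 7)
CS = (1/2) * 23/3 * 23 = 529/6

529/6


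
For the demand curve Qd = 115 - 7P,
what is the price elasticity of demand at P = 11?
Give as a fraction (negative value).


dQ/dP = -7
At P = 11: Q = 115 - 7*11 = 38
E = (dQ/dP)(P/Q) = (-7)(11/38) = -77/38

-77/38


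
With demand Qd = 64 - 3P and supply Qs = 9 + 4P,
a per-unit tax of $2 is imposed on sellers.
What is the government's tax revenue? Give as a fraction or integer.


With tax on sellers, new supply: Qs' = 9 + 4(P - 2)
= 1 + 4P
New equilibrium quantity:
Q_new = 37
Tax revenue = tax * Q_new = 2 * 37 = 74

74


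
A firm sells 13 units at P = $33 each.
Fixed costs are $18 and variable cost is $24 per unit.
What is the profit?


Total Revenue = P * Q = 33 * 13 = $429
Total Cost = FC + VC*Q = 18 + 24*13 = $330
Profit = TR - TC = 429 - 330 = $99

$99


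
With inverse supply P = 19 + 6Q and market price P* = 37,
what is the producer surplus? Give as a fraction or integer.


Minimum supply price (at Q=0): P_min = 19
Quantity supplied at P* = 37:
Q* = (37 - 19)/6 = 3
PS = (1/2) * Q* * (P* - P_min)
PS = (1/2) * 3 * (37 - 19)
PS = (1/2) * 3 * 18 = 27

27


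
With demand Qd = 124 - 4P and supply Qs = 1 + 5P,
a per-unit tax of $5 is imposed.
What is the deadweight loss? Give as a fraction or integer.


Pre-tax equilibrium quantity: Q* = 208/3
Post-tax equilibrium quantity: Q_tax = 524/9
Reduction in quantity: Q* - Q_tax = 100/9
DWL = (1/2) * tax * (Q* - Q_tax)
DWL = (1/2) * 5 * 100/9 = 250/9

250/9


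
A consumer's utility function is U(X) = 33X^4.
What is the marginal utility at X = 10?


MU = dU/dX = 33*4*X^(4-1)
MU = 132*X^3
At X = 10:
MU = 132 * 10^3
MU = 132 * 1000 = 132000

132000


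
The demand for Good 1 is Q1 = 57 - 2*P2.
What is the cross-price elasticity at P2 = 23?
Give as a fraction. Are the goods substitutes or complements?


dQ1/dP2 = -2
At P2 = 23: Q1 = 57 - 2*23 = 11
Exy = (dQ1/dP2)(P2/Q1) = -2 * 23 / 11 = -46/11
Since Exy < 0, the goods are complements.

-46/11 (complements)


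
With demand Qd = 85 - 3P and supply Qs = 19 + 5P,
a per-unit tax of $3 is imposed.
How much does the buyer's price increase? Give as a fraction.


With a per-unit tax, the buyer's price increase depends on relative slopes.
Supply slope: d = 5, Demand slope: b = 3
Buyer's price increase = d * tax / (b + d)
= 5 * 3 / (3 + 5)
= 15 / 8 = 15/8

15/8


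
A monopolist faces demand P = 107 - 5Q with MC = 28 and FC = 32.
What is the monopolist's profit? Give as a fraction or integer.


MR = MC: 107 - 10Q = 28
Q* = 79/10
P* = 107 - 5*79/10 = 135/2
Profit = (P* - MC)*Q* - FC
= (135/2 - 28)*79/10 - 32
= 79/2*79/10 - 32
= 6241/20 - 32 = 5601/20

5601/20


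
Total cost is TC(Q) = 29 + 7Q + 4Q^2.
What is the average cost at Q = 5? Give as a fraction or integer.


TC(5) = 29 + 7*5 + 4*5^2
TC(5) = 29 + 35 + 100 = 164
AC = TC/Q = 164/5 = 164/5

164/5


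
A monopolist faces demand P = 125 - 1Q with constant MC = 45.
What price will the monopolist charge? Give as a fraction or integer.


MR = 125 - 2Q
Set MR = MC: 125 - 2Q = 45
Q* = 40
Substitute into demand:
P* = 125 - 1*40 = 85

85


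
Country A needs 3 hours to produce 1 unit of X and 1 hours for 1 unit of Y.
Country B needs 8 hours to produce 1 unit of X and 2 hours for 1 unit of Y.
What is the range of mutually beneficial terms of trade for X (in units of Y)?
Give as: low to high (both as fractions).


Opportunity cost of X for Country A = hours_X / hours_Y = 3/1 = 3 units of Y
Opportunity cost of X for Country B = hours_X / hours_Y = 8/2 = 4 units of Y
Terms of trade must be between the two opportunity costs.
Range: 3 to 4

3 to 4


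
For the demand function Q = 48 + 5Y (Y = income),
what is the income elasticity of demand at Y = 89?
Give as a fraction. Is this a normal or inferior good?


dQ/dY = 5
At Y = 89: Q = 48 + 5*89 = 493
Ey = (dQ/dY)(Y/Q) = 5 * 89 / 493 = 445/493
Since Ey > 0, this is a normal good.

445/493 (normal good)
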